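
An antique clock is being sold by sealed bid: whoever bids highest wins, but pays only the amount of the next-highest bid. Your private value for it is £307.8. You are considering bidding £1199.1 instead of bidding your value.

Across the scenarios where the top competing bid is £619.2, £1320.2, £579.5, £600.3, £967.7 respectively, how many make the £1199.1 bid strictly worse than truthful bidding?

The deviation hurts exactly when the highest competing bid lies strictly between £307.8 and £1199.1 — overbidding then wins at a price above your value.
£619.2: inside the interval → strictly worse (loss £311.4).
£1320.2: above both → same outcome either way.
£579.5: inside the interval → strictly worse (loss £271.7).
£600.3: inside the interval → strictly worse (loss £292.5).
£967.7: inside the interval → strictly worse (loss £659.9).
Count: 4.

4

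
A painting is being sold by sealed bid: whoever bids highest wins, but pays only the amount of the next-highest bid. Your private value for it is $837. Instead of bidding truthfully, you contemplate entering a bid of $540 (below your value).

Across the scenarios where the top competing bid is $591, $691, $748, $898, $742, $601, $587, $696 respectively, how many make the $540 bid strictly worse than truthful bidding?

The deviation hurts exactly when the highest competing bid lies strictly between $540 and $837 — underbidding then forfeits a profitable win.
$591: inside the interval → strictly worse (loss $246).
$691: inside the interval → strictly worse (loss $146).
$748: inside the interval → strictly worse (loss $89).
$898: above both → same outcome either way.
$742: inside the interval → strictly worse (loss $95).
$601: inside the interval → strictly worse (loss $236).
$587: inside the interval → strictly worse (loss $250).
$696: inside the interval → strictly worse (loss $141).
Count: 7.

7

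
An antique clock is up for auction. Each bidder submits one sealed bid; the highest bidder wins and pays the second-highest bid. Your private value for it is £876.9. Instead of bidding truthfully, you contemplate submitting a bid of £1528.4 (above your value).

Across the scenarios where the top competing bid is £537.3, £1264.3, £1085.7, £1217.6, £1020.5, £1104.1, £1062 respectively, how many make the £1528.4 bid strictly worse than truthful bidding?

6

The deviation hurts exactly when the highest competing bid lies strictly between £876.9 and £1528.4 — overbidding then wins at a price above your value.
£537.3: below both → same outcome either way.
£1264.3: inside the interval → strictly worse (loss £387.4).
£1085.7: inside the interval → strictly worse (loss £208.8).
£1217.6: inside the interval → strictly worse (loss £340.7).
£1020.5: inside the interval → strictly worse (loss £143.6).
£1104.1: inside the interval → strictly worse (loss £227.2).
£1062: inside the interval → strictly worse (loss £185.1).
Count: 6.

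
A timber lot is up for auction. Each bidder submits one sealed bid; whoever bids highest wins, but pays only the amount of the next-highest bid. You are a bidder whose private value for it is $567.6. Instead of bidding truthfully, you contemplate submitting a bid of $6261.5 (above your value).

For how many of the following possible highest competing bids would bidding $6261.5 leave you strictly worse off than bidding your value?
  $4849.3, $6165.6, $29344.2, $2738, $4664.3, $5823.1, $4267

The deviation hurts exactly when the highest competing bid lies strictly between $567.6 and $6261.5 — overbidding then wins at a price above your value.
$4849.3: inside the interval → strictly worse (loss $4281.7).
$6165.6: inside the interval → strictly worse (loss $5598).
$29344.2: above both → same outcome either way.
$2738: inside the interval → strictly worse (loss $2170.4).
$4664.3: inside the interval → strictly worse (loss $4096.7).
$5823.1: inside the interval → strictly worse (loss $5255.5).
$4267: inside the interval → strictly worse (loss $3699.4).
Count: 6.

6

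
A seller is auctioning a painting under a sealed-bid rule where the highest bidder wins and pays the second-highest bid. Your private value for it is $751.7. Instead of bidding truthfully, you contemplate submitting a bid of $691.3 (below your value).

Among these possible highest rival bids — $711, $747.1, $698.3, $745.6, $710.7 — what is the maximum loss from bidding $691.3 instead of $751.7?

$53.4

$711: truthful gives $40.7, deviation gives $0 → loss $40.7.
$747.1: truthful gives $4.6, deviation gives $0 → loss $4.6.
$698.3: truthful gives $53.4, deviation gives $0 → loss $53.4.
$745.6: truthful gives $6.1, deviation gives $0 → loss $6.1.
$710.7: truthful gives $41, deviation gives $0 → loss $41.
Maximum loss: $53.4.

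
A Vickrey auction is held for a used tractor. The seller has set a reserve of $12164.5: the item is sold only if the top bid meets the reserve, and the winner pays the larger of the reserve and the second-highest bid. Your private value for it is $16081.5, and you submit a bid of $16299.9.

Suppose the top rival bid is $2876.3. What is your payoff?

Your bid $16299.9 is the highest and exceeds the reserve.
Price = max(second-highest bid, reserve) = max($2876.3, $12164.5) = $12164.5.
Payoff = $16081.5 − $12164.5 = $3917.

$3917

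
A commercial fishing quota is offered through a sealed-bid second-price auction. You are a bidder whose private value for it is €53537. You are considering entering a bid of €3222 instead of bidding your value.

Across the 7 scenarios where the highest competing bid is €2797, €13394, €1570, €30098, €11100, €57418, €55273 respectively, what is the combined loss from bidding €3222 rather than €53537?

The deviation costs you only when the competing bid falls strictly between €3222 and €53537; elsewhere both bids give the same outcome.
€2797: outcomes coincide → loss €0.
€13394: truthful payoff €40143, deviation payoff €0 → loss €40143.
€1570: outcomes coincide → loss €0.
€30098: truthful payoff €23439, deviation payoff €0 → loss €23439.
€11100: truthful payoff €42437, deviation payoff €0 → loss €42437.
€57418: outcomes coincide → loss €0.
€55273: outcomes coincide → loss €0.
Total loss = €40143 + €23439 + €42437 = €106019.

€106019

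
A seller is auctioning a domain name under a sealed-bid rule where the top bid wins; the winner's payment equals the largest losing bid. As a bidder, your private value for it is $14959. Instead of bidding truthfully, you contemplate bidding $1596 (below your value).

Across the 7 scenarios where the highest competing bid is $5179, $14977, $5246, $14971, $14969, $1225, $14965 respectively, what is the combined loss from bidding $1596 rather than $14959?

$19493

The deviation costs you only when the competing bid falls strictly between $1596 and $14959; elsewhere both bids give the same outcome.
$5179: truthful payoff $9780, deviation payoff $0 → loss $9780.
$14977: outcomes coincide → loss $0.
$5246: truthful payoff $9713, deviation payoff $0 → loss $9713.
$14971: outcomes coincide → loss $0.
$14969: outcomes coincide → loss $0.
$1225: outcomes coincide → loss $0.
$14965: outcomes coincide → loss $0.
Total loss = $9780 + $9713 = $19493.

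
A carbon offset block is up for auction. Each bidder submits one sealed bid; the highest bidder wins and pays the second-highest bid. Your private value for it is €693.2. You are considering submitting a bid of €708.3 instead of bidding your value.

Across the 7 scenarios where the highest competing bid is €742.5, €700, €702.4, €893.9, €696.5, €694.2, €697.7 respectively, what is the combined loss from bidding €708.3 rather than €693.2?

€24.8

The deviation costs you only when the competing bid falls strictly between €693.2 and €708.3; elsewhere both bids give the same outcome.
€742.5: outcomes coincide → loss €0.
€700: truthful payoff €0, deviation payoff −€6.8 → loss €6.8.
€702.4: truthful payoff €0, deviation payoff −€9.2 → loss €9.2.
€893.9: outcomes coincide → loss €0.
€696.5: truthful payoff €0, deviation payoff −€3.3 → loss €3.3.
€694.2: truthful payoff €0, deviation payoff −€1 → loss €1.
€697.7: truthful payoff €0, deviation payoff −€4.5 → loss €4.5.
Total loss = €6.8 + €9.2 + €3.3 + €1 + €4.5 = €24.8.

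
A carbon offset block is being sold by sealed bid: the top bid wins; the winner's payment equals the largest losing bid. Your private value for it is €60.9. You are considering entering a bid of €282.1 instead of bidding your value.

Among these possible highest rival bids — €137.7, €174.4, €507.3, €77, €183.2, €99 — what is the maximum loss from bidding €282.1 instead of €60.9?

€122.3

€137.7: truthful gives €0, deviation gives −€76.8 → loss €76.8.
€174.4: truthful gives €0, deviation gives −€113.5 → loss €113.5.
€507.3: same outcome either way → loss €0.
€77: truthful gives €0, deviation gives −€16.1 → loss €16.1.
€183.2: truthful gives €0, deviation gives −€122.3 → loss €122.3.
€99: truthful gives €0, deviation gives −€38.1 → loss €38.1.
Maximum loss: €122.3.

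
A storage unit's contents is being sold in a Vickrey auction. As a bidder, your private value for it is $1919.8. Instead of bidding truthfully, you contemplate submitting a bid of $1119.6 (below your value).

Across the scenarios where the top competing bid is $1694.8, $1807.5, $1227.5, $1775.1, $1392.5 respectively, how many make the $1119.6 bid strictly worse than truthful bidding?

5

The deviation hurts exactly when the highest competing bid lies strictly between $1119.6 and $1919.8 — underbidding then forfeits a profitable win.
$1694.8: inside the interval → strictly worse (loss $225).
$1807.5: inside the interval → strictly worse (loss $112.3).
$1227.5: inside the interval → strictly worse (loss $692.3).
$1775.1: inside the interval → strictly worse (loss $144.7).
$1392.5: inside the interval → strictly worse (loss $527.3).
Count: 5.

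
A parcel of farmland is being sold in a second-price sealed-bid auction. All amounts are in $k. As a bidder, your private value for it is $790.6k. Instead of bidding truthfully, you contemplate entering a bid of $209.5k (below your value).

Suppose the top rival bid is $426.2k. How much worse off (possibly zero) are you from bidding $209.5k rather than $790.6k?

$364.4k

Bidding your value $790.6k: you win (since $790.6k > $426.2k) and pay $426.2k. Payoff $364.4k.
Bidding $209.5k: you lose. Payoff $0k.
The competing bid $426.2k lies between your shaded bid and your value, so underbidding forfeits an item you could have won at a profitable price.
Loss from deviating = $364.4k − ($0k) = $364.4k.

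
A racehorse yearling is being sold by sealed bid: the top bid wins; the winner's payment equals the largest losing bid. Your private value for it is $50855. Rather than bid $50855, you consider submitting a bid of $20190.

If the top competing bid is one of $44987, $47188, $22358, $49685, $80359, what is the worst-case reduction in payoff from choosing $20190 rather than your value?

$44987: truthful gives $5868, deviation gives $0 → loss $5868.
$47188: truthful gives $3667, deviation gives $0 → loss $3667.
$22358: truthful gives $28497, deviation gives $0 → loss $28497.
$49685: truthful gives $1170, deviation gives $0 → loss $1170.
$80359: same outcome either way → loss $0.
Maximum loss: $28497.

$28497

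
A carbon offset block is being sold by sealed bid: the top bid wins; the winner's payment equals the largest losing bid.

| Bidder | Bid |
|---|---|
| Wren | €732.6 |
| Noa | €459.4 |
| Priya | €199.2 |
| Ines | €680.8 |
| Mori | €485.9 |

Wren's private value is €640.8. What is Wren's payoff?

Highest bid: Wren at €732.6, so Wren wins.
Second-highest bid: Ines at €680.8 — that is the price the winner pays.
Wren's payoff = value − price = €640.8 − €680.8 = −€40.

−€40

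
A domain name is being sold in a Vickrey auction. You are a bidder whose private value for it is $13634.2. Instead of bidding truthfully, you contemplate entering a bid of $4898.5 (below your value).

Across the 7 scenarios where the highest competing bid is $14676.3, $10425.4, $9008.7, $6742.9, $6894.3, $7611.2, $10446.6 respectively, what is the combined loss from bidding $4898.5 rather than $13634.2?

$30676.1

The deviation costs you only when the competing bid falls strictly between $4898.5 and $13634.2; elsewhere both bids give the same outcome.
$14676.3: outcomes coincide → loss $0.
$10425.4: truthful payoff $3208.8, deviation payoff $0 → loss $3208.8.
$9008.7: truthful payoff $4625.5, deviation payoff $0 → loss $4625.5.
$6742.9: truthful payoff $6891.3, deviation payoff $0 → loss $6891.3.
$6894.3: truthful payoff $6739.9, deviation payoff $0 → loss $6739.9.
$7611.2: truthful payoff $6023, deviation payoff $0 → loss $6023.
$10446.6: truthful payoff $3187.6, deviation payoff $0 → loss $3187.6.
Total loss = $3208.8 + $4625.5 + $6891.3 + $6739.9 + $6023 + $3187.6 = $30676.1.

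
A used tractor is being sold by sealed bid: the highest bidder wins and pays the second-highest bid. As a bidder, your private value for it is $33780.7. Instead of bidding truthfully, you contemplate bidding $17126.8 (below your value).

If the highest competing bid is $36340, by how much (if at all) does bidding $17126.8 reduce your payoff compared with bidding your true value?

Bidding your value $33780.7: you lose (since $33780.7 < $36340). Payoff $0.
Bidding $17126.8: you lose. Payoff $0.
Difference = $0 − $0 = $0; both bids lead to the same outcome because the competing bid is above both your value and your alternative bid.
Because the price is fixed by the runner-up's bid, deviating from your value can only change a good outcome into a bad one — never the reverse.

$0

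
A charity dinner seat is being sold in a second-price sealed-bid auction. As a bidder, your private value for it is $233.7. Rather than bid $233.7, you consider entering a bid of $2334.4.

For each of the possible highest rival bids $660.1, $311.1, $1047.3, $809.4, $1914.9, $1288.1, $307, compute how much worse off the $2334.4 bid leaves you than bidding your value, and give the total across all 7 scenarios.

The deviation costs you only when the competing bid falls strictly between $233.7 and $2334.4; elsewhere both bids give the same outcome.
$660.1: truthful payoff $0, deviation payoff −$426.4 → loss $426.4.
$311.1: truthful payoff $0, deviation payoff −$77.4 → loss $77.4.
$1047.3: truthful payoff $0, deviation payoff −$813.6 → loss $813.6.
$809.4: truthful payoff $0, deviation payoff −$575.7 → loss $575.7.
$1914.9: truthful payoff $0, deviation payoff −$1681.2 → loss $1681.2.
$1288.1: truthful payoff $0, deviation payoff −$1054.4 → loss $1054.4.
$307: truthful payoff $0, deviation payoff −$73.3 → loss $73.3.
Total loss = $426.4 + $77.4 + $813.6 + $575.7 + $1681.2 + $1054.4 + $73.3 = $4702.

$4702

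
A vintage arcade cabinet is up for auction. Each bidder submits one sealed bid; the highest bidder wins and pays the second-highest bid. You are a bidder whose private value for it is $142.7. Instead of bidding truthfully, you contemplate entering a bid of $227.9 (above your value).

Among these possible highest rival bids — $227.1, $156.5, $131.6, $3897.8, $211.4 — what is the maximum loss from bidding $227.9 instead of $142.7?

$227.1: truthful gives $0, deviation gives −$84.4 → loss $84.4.
$156.5: truthful gives $0, deviation gives −$13.8 → loss $13.8.
$131.6: same outcome either way → loss $0.
$3897.8: same outcome either way → loss $0.
$211.4: truthful gives $0, deviation gives −$68.7 → loss $68.7.
Maximum loss: $84.4.

$84.4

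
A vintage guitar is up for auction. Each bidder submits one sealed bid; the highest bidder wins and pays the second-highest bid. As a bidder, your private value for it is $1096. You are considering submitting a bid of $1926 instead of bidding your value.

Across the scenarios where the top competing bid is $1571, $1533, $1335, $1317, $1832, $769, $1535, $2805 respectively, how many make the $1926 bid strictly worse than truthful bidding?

6

The deviation hurts exactly when the highest competing bid lies strictly between $1096 and $1926 — overbidding then wins at a price above your value.
$1571: inside the interval → strictly worse (loss $475).
$1533: inside the interval → strictly worse (loss $437).
$1335: inside the interval → strictly worse (loss $239).
$1317: inside the interval → strictly worse (loss $221).
$1832: inside the interval → strictly worse (loss $736).
$769: below both → same outcome either way.
$1535: inside the interval → strictly worse (loss $439).
$2805: above both → same outcome either way.
Count: 6.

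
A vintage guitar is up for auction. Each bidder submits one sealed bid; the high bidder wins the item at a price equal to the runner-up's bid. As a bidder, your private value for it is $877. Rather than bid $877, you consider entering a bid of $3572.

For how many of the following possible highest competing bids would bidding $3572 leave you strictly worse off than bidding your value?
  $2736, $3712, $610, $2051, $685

2

The deviation hurts exactly when the highest competing bid lies strictly between $877 and $3572 — overbidding then wins at a price above your value.
$2736: inside the interval → strictly worse (loss $1859).
$3712: above both → same outcome either way.
$610: below both → same outcome either way.
$2051: inside the interval → strictly worse (loss $1174).
$685: below both → same outcome either way.
Count: 2.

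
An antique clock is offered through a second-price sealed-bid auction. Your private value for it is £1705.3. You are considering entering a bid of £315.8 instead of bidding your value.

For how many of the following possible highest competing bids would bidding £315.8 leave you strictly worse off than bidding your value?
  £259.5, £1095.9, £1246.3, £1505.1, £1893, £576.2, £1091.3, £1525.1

6

The deviation hurts exactly when the highest competing bid lies strictly between £315.8 and £1705.3 — underbidding then forfeits a profitable win.
£259.5: below both → same outcome either way.
£1095.9: inside the interval → strictly worse (loss £609.4).
£1246.3: inside the interval → strictly worse (loss £459).
£1505.1: inside the interval → strictly worse (loss £200.2).
£1893: above both → same outcome either way.
£576.2: inside the interval → strictly worse (loss £1129.1).
£1091.3: inside the interval → strictly worse (loss £614).
£1525.1: inside the interval → strictly worse (loss £180.2).
Count: 6.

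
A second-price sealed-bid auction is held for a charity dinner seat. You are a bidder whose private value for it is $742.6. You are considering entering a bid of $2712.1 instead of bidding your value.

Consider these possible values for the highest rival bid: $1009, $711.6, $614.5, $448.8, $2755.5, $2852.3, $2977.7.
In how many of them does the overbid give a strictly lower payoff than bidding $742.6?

1

The deviation hurts exactly when the highest competing bid lies strictly between $742.6 and $2712.1 — overbidding then wins at a price above your value.
$1009: inside the interval → strictly worse (loss $266.4).
$711.6: below both → same outcome either way.
$614.5: below both → same outcome either way.
$448.8: below both → same outcome either way.
$2755.5: above both → same outcome either way.
$2852.3: above both → same outcome either way.
$2977.7: above both → same outcome either way.
Count: 1.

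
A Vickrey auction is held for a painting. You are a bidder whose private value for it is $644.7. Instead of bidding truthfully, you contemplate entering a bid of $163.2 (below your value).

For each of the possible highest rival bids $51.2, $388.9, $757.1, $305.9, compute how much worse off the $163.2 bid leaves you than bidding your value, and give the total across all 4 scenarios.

$594.6

The deviation costs you only when the competing bid falls strictly between $163.2 and $644.7; elsewhere both bids give the same outcome.
$51.2: outcomes coincide → loss $0.
$388.9: truthful payoff $255.8, deviation payoff $0 → loss $255.8.
$757.1: outcomes coincide → loss $0.
$305.9: truthful payoff $338.8, deviation payoff $0 → loss $338.8.
Total loss = $255.8 + $338.8 = $594.6.
Truthful bidding weakly dominates here: raising your bid can only win items priced above your value, and lowering it can only forfeit items priced below.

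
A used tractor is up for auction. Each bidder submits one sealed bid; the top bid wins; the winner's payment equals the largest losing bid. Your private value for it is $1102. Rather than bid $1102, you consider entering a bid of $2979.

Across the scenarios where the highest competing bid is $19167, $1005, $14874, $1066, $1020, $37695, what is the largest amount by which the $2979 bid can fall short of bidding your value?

$0

$19167: same outcome either way → loss $0.
$1005: same outcome either way → loss $0.
$14874: same outcome either way → loss $0.
$1066: same outcome either way → loss $0.
$1020: same outcome either way → loss $0.
$37695: same outcome either way → loss $0.
Maximum loss: $0.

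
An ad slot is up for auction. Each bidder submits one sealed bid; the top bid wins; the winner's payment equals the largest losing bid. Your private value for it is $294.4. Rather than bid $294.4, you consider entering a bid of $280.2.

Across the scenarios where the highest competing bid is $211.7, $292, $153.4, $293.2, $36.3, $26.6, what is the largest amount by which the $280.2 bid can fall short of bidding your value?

$211.7: same outcome either way → loss $0.
$292: truthful gives $2.4, deviation gives $0 → loss $2.4.
$153.4: same outcome either way → loss $0.
$293.2: truthful gives $1.2, deviation gives $0 → loss $1.2.
$36.3: same outcome either way → loss $0.
$26.6: same outcome either way → loss $0.
Maximum loss: $2.4.

$2.4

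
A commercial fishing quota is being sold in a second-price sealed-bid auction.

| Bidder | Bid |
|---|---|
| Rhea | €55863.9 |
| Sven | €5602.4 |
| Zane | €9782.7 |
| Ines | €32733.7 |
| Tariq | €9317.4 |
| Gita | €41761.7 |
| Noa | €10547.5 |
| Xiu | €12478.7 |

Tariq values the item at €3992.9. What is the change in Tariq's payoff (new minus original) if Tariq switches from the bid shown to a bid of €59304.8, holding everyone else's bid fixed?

The highest bid among the other bidders is €55863.9; Tariq's bid doesn't change that.
Original bid €9317.4: Tariq is not highest (top rival bid is €55863.9); payoff €0.
Alternative bid €59304.8: Tariq is highest, pays the top rival bid €55863.9; payoff €3992.9 − €55863.9 = −€51871.
Change in payoff = −€51871 − (€0) = −€51871.

−€51871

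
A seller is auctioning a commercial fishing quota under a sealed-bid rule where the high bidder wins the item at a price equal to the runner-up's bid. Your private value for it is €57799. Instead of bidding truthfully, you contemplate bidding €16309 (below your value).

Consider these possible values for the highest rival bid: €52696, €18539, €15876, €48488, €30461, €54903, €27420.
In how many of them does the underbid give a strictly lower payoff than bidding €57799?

The deviation hurts exactly when the highest competing bid lies strictly between €16309 and €57799 — underbidding then forfeits a profitable win.
€52696: inside the interval → strictly worse (loss €5103).
€18539: inside the interval → strictly worse (loss €39260).
€15876: below both → same outcome either way.
€48488: inside the interval → strictly worse (loss €9311).
€30461: inside the interval → strictly worse (loss €27338).
€54903: inside the interval → strictly worse (loss €2896).
€27420: inside the interval → strictly worse (loss €30379).
Count: 6.

6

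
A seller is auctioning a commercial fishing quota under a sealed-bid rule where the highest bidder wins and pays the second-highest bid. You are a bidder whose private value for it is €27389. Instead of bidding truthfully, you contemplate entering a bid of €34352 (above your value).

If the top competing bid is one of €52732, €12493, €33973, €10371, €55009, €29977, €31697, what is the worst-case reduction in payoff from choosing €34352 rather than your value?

€52732: same outcome either way → loss €0.
€12493: same outcome either way → loss €0.
€33973: truthful gives €0, deviation gives −€6584 → loss €6584.
€10371: same outcome either way → loss €0.
€55009: same outcome either way → loss €0.
€29977: truthful gives €0, deviation gives −€2588 → loss €2588.
€31697: truthful gives €0, deviation gives −€4308 → loss €4308.
Maximum loss: €6584.

€6584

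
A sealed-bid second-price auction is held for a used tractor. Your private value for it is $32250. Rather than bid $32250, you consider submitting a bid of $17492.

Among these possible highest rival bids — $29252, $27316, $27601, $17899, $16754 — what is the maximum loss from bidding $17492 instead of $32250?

$14351

$29252: truthful gives $2998, deviation gives $0 → loss $2998.
$27316: truthful gives $4934, deviation gives $0 → loss $4934.
$27601: truthful gives $4649, deviation gives $0 → loss $4649.
$17899: truthful gives $14351, deviation gives $0 → loss $14351.
$16754: same outcome either way → loss $0.
Maximum loss: $14351.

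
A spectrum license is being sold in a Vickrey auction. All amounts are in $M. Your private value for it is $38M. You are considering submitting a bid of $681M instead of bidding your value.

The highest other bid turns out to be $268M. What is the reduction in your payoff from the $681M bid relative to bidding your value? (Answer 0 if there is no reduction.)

$230M

Bidding your value $38M: you lose (since $38M < $268M). Payoff $0M.
Bidding $681M: you win and pay $268M. Payoff $38M − $268M = −$230M.
The competing bid $268M lies between your value and your inflated bid, so overbidding wins an item priced above your value.
Loss from deviating = $0M − (−$230M) = $230M.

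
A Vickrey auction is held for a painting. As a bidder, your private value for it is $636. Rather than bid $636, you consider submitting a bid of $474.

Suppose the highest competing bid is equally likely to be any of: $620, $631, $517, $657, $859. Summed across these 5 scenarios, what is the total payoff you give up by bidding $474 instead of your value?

The deviation costs you only when the competing bid falls strictly between $474 and $636; elsewhere both bids give the same outcome.
$620: truthful payoff $16, deviation payoff $0 → loss $16.
$631: truthful payoff $5, deviation payoff $0 → loss $5.
$517: truthful payoff $119, deviation payoff $0 → loss $119.
$657: outcomes coincide → loss $0.
$859: outcomes coincide → loss $0.
Total loss = $16 + $5 + $119 = $140.

$140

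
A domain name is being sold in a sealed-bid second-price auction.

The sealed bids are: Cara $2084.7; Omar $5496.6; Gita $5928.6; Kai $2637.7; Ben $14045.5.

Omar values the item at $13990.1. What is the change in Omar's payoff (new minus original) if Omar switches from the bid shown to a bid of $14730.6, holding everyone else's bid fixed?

−$55.4

The highest bid among the other bidders is $14045.5; Omar's bid doesn't change that.
Original bid $5496.6: Omar is not highest (top rival bid is $14045.5); payoff $0.
Alternative bid $14730.6: Omar is highest, pays the top rival bid $14045.5; payoff $13990.1 − $14045.5 = −$55.4.
Change in payoff = −$55.4 − ($0) = −$55.4.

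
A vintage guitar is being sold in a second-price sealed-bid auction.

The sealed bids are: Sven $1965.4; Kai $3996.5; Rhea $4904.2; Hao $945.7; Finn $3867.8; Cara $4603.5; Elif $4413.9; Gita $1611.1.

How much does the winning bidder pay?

$4603.5

Highest bid: Rhea at $4904.2, so Rhea wins.
Second-highest bid: Cara at $4603.5 — that is the price the winner pays.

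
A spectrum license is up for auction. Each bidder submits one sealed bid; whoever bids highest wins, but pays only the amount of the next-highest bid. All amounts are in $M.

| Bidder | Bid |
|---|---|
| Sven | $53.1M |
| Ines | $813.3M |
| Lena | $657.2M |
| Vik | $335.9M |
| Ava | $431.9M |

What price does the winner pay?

Highest bid: Ines at $813.3M, so Ines wins.
Second-highest bid: Lena at $657.2M — that is the price the winner pays.

$657.2M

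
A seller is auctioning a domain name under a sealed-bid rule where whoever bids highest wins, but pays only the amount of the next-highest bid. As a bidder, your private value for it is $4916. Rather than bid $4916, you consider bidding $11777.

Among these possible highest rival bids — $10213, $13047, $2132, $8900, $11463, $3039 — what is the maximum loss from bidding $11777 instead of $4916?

$6547

$10213: truthful gives $0, deviation gives −$5297 → loss $5297.
$13047: same outcome either way → loss $0.
$2132: same outcome either way → loss $0.
$8900: truthful gives $0, deviation gives −$3984 → loss $3984.
$11463: truthful gives $0, deviation gives −$6547 → loss $6547.
$3039: same outcome either way → loss $0.
Maximum loss: $6547.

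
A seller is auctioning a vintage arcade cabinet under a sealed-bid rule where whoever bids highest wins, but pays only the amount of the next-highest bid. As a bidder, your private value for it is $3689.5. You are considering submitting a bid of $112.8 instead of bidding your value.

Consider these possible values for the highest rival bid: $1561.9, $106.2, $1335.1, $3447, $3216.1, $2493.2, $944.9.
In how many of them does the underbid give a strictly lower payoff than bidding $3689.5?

6

The deviation hurts exactly when the highest competing bid lies strictly between $112.8 and $3689.5 — underbidding then forfeits a profitable win.
$1561.9: inside the interval → strictly worse (loss $2127.6).
$106.2: below both → same outcome either way.
$1335.1: inside the interval → strictly worse (loss $2354.4).
$3447: inside the interval → strictly worse (loss $242.5).
$3216.1: inside the interval → strictly worse (loss $473.4).
$2493.2: inside the interval → strictly worse (loss $1196.3).
$944.9: inside the interval → strictly worse (loss $2744.6).
Count: 6.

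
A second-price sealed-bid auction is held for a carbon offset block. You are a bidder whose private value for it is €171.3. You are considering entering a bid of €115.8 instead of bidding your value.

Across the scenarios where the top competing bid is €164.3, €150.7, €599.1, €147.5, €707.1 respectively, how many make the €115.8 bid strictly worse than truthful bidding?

The deviation hurts exactly when the highest competing bid lies strictly between €115.8 and €171.3 — underbidding then forfeits a profitable win.
€164.3: inside the interval → strictly worse (loss €7).
€150.7: inside the interval → strictly worse (loss €20.6).
€599.1: above both → same outcome either way.
€147.5: inside the interval → strictly worse (loss €23.8).
€707.1: above both → same outcome either way.
Count: 3.

3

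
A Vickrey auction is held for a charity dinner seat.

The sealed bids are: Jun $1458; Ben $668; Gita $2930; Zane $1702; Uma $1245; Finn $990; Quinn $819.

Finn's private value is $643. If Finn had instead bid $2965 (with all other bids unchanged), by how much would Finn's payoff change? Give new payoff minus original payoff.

The highest bid among the other bidders is $2930; Finn's bid doesn't change that.
Original bid $990: Finn is not highest (top rival bid is $2930); payoff $0.
Alternative bid $2965: Finn is highest, pays the top rival bid $2930; payoff $643 − $2930 = −$2287.
Change in payoff = −$2287 − ($0) = −$2287.

−$2287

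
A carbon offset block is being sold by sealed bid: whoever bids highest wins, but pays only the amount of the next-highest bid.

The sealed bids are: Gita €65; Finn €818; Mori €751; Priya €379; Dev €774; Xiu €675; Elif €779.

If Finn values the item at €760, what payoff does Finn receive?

Highest bid: Finn at €818, so Finn wins.
Second-highest bid: Elif at €779 — that is the price the winner pays.
Finn's payoff = value − price = €760 − €779 = −€19.

−€19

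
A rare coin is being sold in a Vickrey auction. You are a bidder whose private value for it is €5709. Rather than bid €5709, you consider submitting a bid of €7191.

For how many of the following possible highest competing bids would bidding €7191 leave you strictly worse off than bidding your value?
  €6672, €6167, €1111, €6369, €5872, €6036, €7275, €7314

5

The deviation hurts exactly when the highest competing bid lies strictly between €5709 and €7191 — overbidding then wins at a price above your value.
€6672: inside the interval → strictly worse (loss €963).
€6167: inside the interval → strictly worse (loss €458).
€1111: below both → same outcome either way.
€6369: inside the interval → strictly worse (loss €660).
€5872: inside the interval → strictly worse (loss €163).
€6036: inside the interval → strictly worse (loss €327).
€7275: above both → same outcome either way.
€7314: above both → same outcome either way.
Count: 5.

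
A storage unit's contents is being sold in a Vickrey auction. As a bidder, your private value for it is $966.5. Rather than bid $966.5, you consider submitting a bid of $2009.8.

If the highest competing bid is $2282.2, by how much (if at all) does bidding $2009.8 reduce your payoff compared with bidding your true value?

Bidding your value $966.5: you lose (since $966.5 < $2282.2). Payoff $0.
Bidding $2009.8: you lose. Payoff $0.
Difference = $0 − $0 = $0; both bids lead to the same outcome because the competing bid is above both your value and your alternative bid.

$0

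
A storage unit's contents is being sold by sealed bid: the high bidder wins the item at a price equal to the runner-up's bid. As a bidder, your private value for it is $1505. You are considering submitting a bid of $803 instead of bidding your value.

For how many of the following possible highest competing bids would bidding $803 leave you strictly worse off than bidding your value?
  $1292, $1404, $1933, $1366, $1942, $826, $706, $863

The deviation hurts exactly when the highest competing bid lies strictly between $803 and $1505 — underbidding then forfeits a profitable win.
$1292: inside the interval → strictly worse (loss $213).
$1404: inside the interval → strictly worse (loss $101).
$1933: above both → same outcome either way.
$1366: inside the interval → strictly worse (loss $139).
$1942: above both → same outcome either way.
$826: inside the interval → strictly worse (loss $679).
$706: below both → same outcome either way.
$863: inside the interval → strictly worse (loss $642).
Count: 5.

5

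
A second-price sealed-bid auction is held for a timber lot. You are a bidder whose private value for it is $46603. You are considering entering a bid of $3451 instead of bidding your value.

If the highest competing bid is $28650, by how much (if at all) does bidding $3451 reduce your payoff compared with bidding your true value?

Bidding your value $46603: you win (since $46603 > $28650) and pay $28650. Payoff $17953.
Bidding $3451: you lose. Payoff $0.
The competing bid $28650 lies between your shaded bid and your value, so underbidding forfeits an item you could have won at a profitable price.
Loss from deviating = $17953 − ($0) = $17953.
Because the price is fixed by the runner-up's bid, deviating from your value can only change a good outcome into a bad one — never the reverse.

$17953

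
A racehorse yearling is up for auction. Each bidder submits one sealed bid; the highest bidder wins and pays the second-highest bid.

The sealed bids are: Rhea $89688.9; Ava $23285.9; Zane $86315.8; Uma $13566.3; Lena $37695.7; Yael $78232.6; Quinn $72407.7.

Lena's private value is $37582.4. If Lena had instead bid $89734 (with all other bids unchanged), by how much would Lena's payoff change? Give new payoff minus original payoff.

The highest bid among the other bidders is $89688.9; Lena's bid doesn't change that.
Original bid $37695.7: Lena is not highest (top rival bid is $89688.9); payoff $0.
Alternative bid $89734: Lena is highest, pays the top rival bid $89688.9; payoff $37582.4 − $89688.9 = −$52106.5.
Change in payoff = −$52106.5 − ($0) = −$52106.5.

−$52106.5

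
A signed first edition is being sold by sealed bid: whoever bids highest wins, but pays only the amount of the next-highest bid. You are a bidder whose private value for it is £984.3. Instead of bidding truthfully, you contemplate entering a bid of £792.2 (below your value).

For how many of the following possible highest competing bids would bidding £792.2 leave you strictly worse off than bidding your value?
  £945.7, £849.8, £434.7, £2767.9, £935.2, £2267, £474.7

3

The deviation hurts exactly when the highest competing bid lies strictly between £792.2 and £984.3 — underbidding then forfeits a profitable win.
£945.7: inside the interval → strictly worse (loss £38.6).
£849.8: inside the interval → strictly worse (loss £134.5).
£434.7: below both → same outcome either way.
£2767.9: above both → same outcome either way.
£935.2: inside the interval → strictly worse (loss £49.1).
£2267: above both → same outcome either way.
£474.7: below both → same outcome either way.
Count: 3.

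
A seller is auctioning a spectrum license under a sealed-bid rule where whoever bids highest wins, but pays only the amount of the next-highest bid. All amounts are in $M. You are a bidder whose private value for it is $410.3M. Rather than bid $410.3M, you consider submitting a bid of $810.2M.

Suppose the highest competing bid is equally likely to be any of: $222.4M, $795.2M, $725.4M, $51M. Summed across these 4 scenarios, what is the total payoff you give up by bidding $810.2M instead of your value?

$700M

The deviation costs you only when the competing bid falls strictly between $410.3M and $810.2M; elsewhere both bids give the same outcome.
$222.4M: outcomes coincide → loss $0M.
$795.2M: truthful payoff $0M, deviation payoff −$384.9M → loss $384.9M.
$725.4M: truthful payoff $0M, deviation payoff −$315.1M → loss $315.1M.
$51M: outcomes coincide → loss $0M.
Total loss = $384.9M + $315.1M = $700M.
Because the price is fixed by the runner-up's bid, deviating from your value can only change a good outcome into a bad one — never the reverse.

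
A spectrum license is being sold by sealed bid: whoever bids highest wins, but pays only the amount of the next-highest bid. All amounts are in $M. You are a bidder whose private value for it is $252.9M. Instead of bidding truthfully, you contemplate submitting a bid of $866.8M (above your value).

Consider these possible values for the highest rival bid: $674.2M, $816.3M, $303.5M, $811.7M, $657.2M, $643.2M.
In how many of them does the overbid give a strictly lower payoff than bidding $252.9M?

6

The deviation hurts exactly when the highest competing bid lies strictly between $252.9M and $866.8M — overbidding then wins at a price above your value.
$674.2M: inside the interval → strictly worse (loss $421.3M).
$816.3M: inside the interval → strictly worse (loss $563.4M).
$303.5M: inside the interval → strictly worse (loss $50.6M).
$811.7M: inside the interval → strictly worse (loss $558.8M).
$657.2M: inside the interval → strictly worse (loss $404.3M).
$643.2M: inside the interval → strictly worse (loss $390.3M).
Count: 6.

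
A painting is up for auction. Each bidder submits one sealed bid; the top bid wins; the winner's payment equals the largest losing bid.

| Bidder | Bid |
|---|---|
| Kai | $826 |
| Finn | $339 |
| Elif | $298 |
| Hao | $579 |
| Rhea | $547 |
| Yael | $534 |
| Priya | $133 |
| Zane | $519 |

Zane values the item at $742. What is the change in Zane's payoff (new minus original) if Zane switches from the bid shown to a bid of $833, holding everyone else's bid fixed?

−$84

The highest bid among the other bidders is $826; Zane's bid doesn't change that.
Original bid $519: Zane is not highest (top rival bid is $826); payoff $0.
Alternative bid $833: Zane is highest, pays the top rival bid $826; payoff $742 − $826 = −$84.
Change in payoff = −$84 − ($0) = −$84.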